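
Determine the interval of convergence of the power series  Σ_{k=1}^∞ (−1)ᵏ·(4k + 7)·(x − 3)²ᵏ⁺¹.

Apply the ratio test: |a_{k+1}| / |a_k| = (4(k+1) + 7)/(4k + 7), which tends to 1 as k → ∞.
Writing y = (x − 3)², the series in y has radius 1, so |x − 3| < √(1) = 1 and R = 1.
At x = 4: the terms do not tend to 0, so the series diverges.
At x = 2: the terms have absolute value of order k, which does not tend to 0, so the series diverges by the divergence test.

(2, 4)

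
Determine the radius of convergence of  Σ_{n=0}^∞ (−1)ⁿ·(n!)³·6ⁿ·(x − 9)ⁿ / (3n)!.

R = 9/2

By the ratio test, |a_{n+1}/a_n| = (n+1)³/[(3n+1)·(3n+2)·(3n+3)] · 6 → 2/9.
Hence the series converges for |x − 9| < 1/(2/9) = 9/2, so the radius of convergence is 9/2.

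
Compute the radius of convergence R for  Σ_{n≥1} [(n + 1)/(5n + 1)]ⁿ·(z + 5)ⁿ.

Applying the root test, |a_n|^(1/n) = (n + 1)/(5n + 1) → 1/5.
The series converges when 1/5 · |z + 5| < 1, giving R = 5.

R = 5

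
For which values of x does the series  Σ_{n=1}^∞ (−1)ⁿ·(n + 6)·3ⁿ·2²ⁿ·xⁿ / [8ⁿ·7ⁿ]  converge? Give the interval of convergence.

(-14/3, 14/3)

By the ratio test, |a_{n+1}/a_n| = [((n+1) + 6)/(n + 6)] · 3·4/(8·7) → 3/14.
Hence the series converges for |x| < 1/(3/14) = 14/3, so the radius of convergence is 14/3.
Endpoint x = 14/3: the terms do not tend to 0, so the series diverges.
Check x = -14/3: the terms do not tend to 0, so the series diverges.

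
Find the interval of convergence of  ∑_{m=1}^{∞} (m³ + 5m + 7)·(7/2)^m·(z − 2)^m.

The ratio of consecutive coefficients is [((m+1)³ + 5(m+1) + 7)/(m³ + 5m + 7)] · 7/2 → 7/2.
Convergence for |z − 2| · 7/2 < 1, i.e. |z − 2| < 2/7. So R = 2/7.
Endpoint z = 16/7: the m-th term does not approach 0; divergence by the term test.
Check z = 12/7: the terms have absolute value of order m³, which does not tend to 0, so the series diverges by the divergence test.

(12/7, 16/7)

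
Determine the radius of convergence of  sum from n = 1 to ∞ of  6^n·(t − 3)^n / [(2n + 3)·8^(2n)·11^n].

Ratio test: |a_{n+1}/a_n| = [(2n + 3)/(2(n+1) + 3)] · 6/(64·11) → 3/352 as n → ∞.
Convergence for |t − 3| · 3/352 < 1, i.e. |t − 3| < 352/3. So R = 352/3.

R = 352/3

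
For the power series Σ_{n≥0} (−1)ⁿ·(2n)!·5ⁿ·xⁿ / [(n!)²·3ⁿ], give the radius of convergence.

R = 3/20

By the ratio test, |a_{n+1}/a_n| = (2n+1)·(2n+2)/(n+1)² · 5/3 → 20/3.
The series converges when 20/3 · |x| < 1, giving R = 3/20.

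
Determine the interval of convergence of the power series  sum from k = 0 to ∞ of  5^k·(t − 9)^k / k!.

(−∞, ∞)

Apply the ratio test: |a_{k+1}| / |a_k| = 5 · 1/(k+1), which tends to 0 as k → ∞.
Since the limit is 0 < 1 for every t, the series converges on all of ℝ and R = ∞.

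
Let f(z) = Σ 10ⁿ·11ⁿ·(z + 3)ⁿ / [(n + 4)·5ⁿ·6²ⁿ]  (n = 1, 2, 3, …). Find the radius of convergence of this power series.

R = 18/11

By the ratio test, |a_{n+1}/a_n| = [(n + 4)/((n+1) + 4)] · 10·11/(5·36) → 11/18.
Convergence for |z + 3| · 11/18 < 1, i.e. |z + 3| < 18/11. So R = 18/11.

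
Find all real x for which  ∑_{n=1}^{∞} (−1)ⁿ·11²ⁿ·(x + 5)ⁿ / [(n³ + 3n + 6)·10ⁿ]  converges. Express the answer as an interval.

Ratio test: |a_{n+1}/a_n| = [(n³ + 3n + 6)/((n+1)³ + 3(n+1) + 6)] · 121/10 → 121/10 as n → ∞.
Convergence for |x + 5| · 121/10 < 1, i.e. |x + 5| < 10/121. So R = 10/121.
When x = -595/121, the terms are on the order of 1/n³, so the series converges absolutely by comparison with the p-series (p = 3 > 1).
Check x = -615/121: the series is dominated by a constant times Σ 1/n³, which converges (p = 3 > 1).

[-615/121, -595/121]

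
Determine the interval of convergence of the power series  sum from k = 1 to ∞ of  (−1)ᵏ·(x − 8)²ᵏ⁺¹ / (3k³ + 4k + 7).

[7, 9]

By the ratio test, |a_{k+1}/a_k| = (3k³ + 4k + 7)/(3(k+1)³ + 4(k+1) + 7) → 1.
Writing y = (x − 8)², the series in y has radius 1, so |x − 8| < √(1) = 1 and R = 1.
Endpoint x = 9: the series is dominated by a constant times Σ 1/k³, which converges (p = 3 > 1).
Check x = 7: the series is dominated by a constant times Σ 1/k³, which converges (p = 3 > 1).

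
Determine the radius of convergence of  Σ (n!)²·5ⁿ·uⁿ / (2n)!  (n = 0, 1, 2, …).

Ratio test: |a_{n+1}/a_n| = (n+1)²/[(2n+1)·(2n+2)] · 5 → 5/4 as n → ∞.
The series converges when 5/4 · |u| < 1, giving R = 4/5.

R = 4/5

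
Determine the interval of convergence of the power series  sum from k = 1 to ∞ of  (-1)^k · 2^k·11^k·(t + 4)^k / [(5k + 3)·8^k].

Apply the ratio test: |a_{k+1}| / |a_k| = [(5k + 3)/(5(k+1) + 3)] · 2·11/8, which tends to 11/4 as k → ∞.
The series converges when 11/4 · |t + 4| < 1, giving R = 4/11.
Endpoint t = -40/11: the terms alternate in sign and decrease monotonically to 0 in absolute value (size ~ c/k), so the alternating series test gives convergence.
Check t = -48/11: the terms are asymptotic to a nonzero constant times 1/k, so the series diverges by limit comparison with Σ 1/k.

(-48/11, -40/11]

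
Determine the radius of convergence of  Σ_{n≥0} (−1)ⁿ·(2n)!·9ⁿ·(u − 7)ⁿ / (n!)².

Ratio test: |a_{n+1}/a_n| = (2n+1)·(2n+2)/(n+1)² · 9 → 36 as n → ∞.
Thus R = 1/(36) = 1/36.

R = 1/36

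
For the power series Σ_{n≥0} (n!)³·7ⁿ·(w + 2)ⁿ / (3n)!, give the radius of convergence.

R = 27/7

Apply the ratio test: |a_{n+1}| / |a_n| = (n+1)³/[(3n+1)·(3n+2)·(3n+3)] · 7, which tends to 7/27 as n → ∞.
Hence the series converges for |w + 2| < 1/(7/27) = 27/7, so the radius of convergence is 27/7.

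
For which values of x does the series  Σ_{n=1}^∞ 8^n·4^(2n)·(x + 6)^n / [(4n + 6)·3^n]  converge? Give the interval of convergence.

[-771/128, -765/128)

By the ratio test, |a_{n+1}/a_n| = [(4n + 6)/(4(n+1) + 6)] · 8·16/3 → 128/3.
Thus R = 1/(128/3) = 3/128.
When x = -765/128, comparison with the harmonic series Σ 1/n shows the series diverges.
When x = -771/128, an alternating series whose terms decrease to 0 in absolute value, so it converges by the Leibniz criterion.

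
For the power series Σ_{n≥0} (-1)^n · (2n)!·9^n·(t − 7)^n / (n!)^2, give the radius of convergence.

R = 1/36

Ratio test: |a_{n+1}/a_n| = (2n+1)·(2n+2)/(n+1)² · 9 → 36 as n → ∞.
Thus R = 1/(36) = 1/36.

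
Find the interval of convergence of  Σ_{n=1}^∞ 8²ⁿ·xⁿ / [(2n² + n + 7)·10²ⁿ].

The ratio of consecutive coefficients is [(2n² + n + 7)/(2(n+1)² + (n+1) + 7)] · 64/100 → 16/25.
Hence the series converges for |x| < 1/(16/25) = 25/16, so the radius of convergence is 25/16.
At x = 25/16: absolute convergence follows by limit comparison with Σ 1/n².
Endpoint x = -25/16: absolute convergence follows by limit comparison with Σ 1/n².

[-25/16, 25/16]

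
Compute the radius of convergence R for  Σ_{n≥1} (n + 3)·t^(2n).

R = 1

The ratio of consecutive coefficients is ((n+1) + 3)/(n + 3) → 1.
Successive powers of t differ by 2, so the series converges when |t|² · 1 < 1, i.e. |t| < √(1) = 1. So R = 1.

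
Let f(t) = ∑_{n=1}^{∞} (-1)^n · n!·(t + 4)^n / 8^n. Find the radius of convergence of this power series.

Ratio test: |a_{n+1}/a_n| = (n+1) · 1/8 → ∞ as n → ∞.
Since the ratio → ∞, the series diverges for every t ≠ -4, and R = 0.

R = 0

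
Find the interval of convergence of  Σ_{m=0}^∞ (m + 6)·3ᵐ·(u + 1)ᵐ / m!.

(−∞, ∞)

By the ratio test, |a_{m+1}/a_m| = ((m+1) + 6)/(m + 6) · 3 · 1/(m+1) → 0.
Since the limit is 0 < 1 for every u, the series converges on all of ℝ and R = ∞.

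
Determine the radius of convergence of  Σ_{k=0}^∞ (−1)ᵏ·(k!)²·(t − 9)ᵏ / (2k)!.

Apply the ratio test: |a_{k+1}| / |a_k| = (k+1)²/[(2k+1)·(2k+2)], which tends to 1/4 as k → ∞.
The series converges when 1/4 · |t − 9| < 1, giving R = 4.

R = 4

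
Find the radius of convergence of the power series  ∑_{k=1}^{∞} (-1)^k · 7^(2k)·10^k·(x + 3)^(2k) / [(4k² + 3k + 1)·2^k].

Ratio test: |a_{k+1}/a_k| = [(4k² + 3k + 1)/(4(k+1)² + 3(k+1) + 1)] · 49·10/2 → 245 as k → ∞.
Writing y = (x + 3)², the series in y has radius 1/245, so |x + 3| < √(1/245) and R = √5/35.

R = √5/35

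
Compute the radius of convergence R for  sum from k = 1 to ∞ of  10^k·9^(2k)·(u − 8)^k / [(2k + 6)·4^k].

R = 2/405

Apply the ratio test: |a_{k+1}| / |a_k| = [(2k + 6)/(2(k+1) + 6)] · 10·81/4, which tends to 405/2 as k → ∞.
The series converges when 405/2 · |u − 8| < 1, giving R = 2/405.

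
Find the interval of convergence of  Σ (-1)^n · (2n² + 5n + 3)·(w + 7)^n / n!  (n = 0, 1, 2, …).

Ratio test: |a_{n+1}/a_n| = (2(n+1)² + 5(n+1) + 3)/(2n² + 5n + 3) · 1/(n+1) → 0 as n → ∞.
The ratio tends to 0 regardless of w, hence R = ∞.

(−∞, ∞)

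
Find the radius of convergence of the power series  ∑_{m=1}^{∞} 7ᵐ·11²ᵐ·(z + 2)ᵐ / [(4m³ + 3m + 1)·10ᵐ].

Ratio test: |a_{m+1}/a_m| = [(4m³ + 3m + 1)/(4(m+1)³ + 3(m+1) + 1)] · 7·121/10 → 847/10 as m → ∞.
Convergence for |z + 2| · 847/10 < 1, i.e. |z + 2| < 10/847. So R = 10/847.

R = 10/847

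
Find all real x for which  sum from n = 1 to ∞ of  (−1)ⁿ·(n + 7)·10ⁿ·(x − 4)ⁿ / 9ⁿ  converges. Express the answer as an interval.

(31/10, 49/10)

Ratio test: |a_{n+1}/a_n| = [((n+1) + 7)/(n + 7)] · 10/9 → 10/9 as n → ∞.
Hence the series converges for |x − 4| < 1/(10/9) = 9/10, so the radius of convergence is 9/10.
At x = 49/10: the terms do not tend to 0, so the series diverges.
Endpoint x = 31/10: the terms have absolute value of order n, which does not tend to 0, so the series diverges by the divergence test.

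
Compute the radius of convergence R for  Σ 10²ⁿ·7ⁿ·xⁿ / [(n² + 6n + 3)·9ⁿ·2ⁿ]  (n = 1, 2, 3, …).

The ratio of consecutive coefficients is [(n² + 6n + 3)/((n+1)² + 6(n+1) + 3)] · 100·7/(9·2) → 350/9.
The series converges when 350/9 · |x| < 1, giving R = 9/350.

R = 9/350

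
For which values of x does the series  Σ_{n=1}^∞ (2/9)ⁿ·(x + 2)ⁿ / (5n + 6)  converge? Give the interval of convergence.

[-13/2, 5/2)

Apply the ratio test: |a_{n+1}| / |a_n| = [(5n + 6)/(5(n+1) + 6)] · 2/9, which tends to 2/9 as n → ∞.
The series converges when 2/9 · |x + 2| < 1, giving R = 9/2.
Check x = 5/2: comparison with the harmonic series Σ 1/n shows the series diverges.
Check x = -13/2: convergence follows from the alternating series test (terms decrease monotonically to 0).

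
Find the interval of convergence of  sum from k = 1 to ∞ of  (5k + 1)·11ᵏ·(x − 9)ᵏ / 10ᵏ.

By the ratio test, |a_{k+1}/a_k| = [(5(k+1) + 1)/(5k + 1)] · 11/10 → 11/10.
Hence the series converges for |x − 9| < 1/(11/10) = 10/11, so the radius of convergence is 10/11.
Check x = 109/11: the terms do not tend to 0, so the series diverges.
When x = 89/11, the terms do not tend to 0, so the series diverges.

(89/11, 109/11)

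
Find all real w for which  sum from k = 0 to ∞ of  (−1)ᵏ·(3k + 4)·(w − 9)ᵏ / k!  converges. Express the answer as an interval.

(−∞, ∞)

The ratio of consecutive coefficients is (3(k+1) + 4)/(3k + 4) · 1/(k+1) → 0.
The ratio tends to 0 regardless of w, hence R = ∞.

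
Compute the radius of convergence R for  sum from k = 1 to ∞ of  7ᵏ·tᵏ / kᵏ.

R = ∞

By the Cauchy root test, |a_k|^(1/k) = 7/k → 0.
The limit is 0 for every t, so R = ∞.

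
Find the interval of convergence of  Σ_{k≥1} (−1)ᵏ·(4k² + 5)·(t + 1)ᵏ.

Apply the ratio test: |a_{k+1}| / |a_k| = (4(k+1)² + 5)/(4k² + 5), which tends to 1 as k → ∞.
Hence R = 1.
When t = 0, the terms do not tend to 0, so the series diverges.
Endpoint t = -2: the terms do not tend to 0, so the series diverges.

(-2, 0)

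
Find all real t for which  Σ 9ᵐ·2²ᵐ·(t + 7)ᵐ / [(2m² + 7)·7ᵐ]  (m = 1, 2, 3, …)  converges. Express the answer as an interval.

By the ratio test, |a_{m+1}/a_m| = [(2m² + 7)/(2(m+1)² + 7)] · 9·4/7 → 36/7.
Convergence for |t + 7| · 36/7 < 1, i.e. |t + 7| < 7/36. So R = 7/36.
At t = -245/36: the terms are on the order of 1/m², so the series converges absolutely by comparison with the p-series (p = 2 > 1).
At t = -259/36: the series is dominated by a constant times Σ 1/m², which converges (p = 2 > 1).

[-259/36, -245/36]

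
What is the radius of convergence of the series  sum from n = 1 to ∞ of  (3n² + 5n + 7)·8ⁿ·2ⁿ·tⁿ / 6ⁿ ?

Apply the ratio test: |a_{n+1}| / |a_n| = [(3(n+1)² + 5(n+1) + 7)/(3n² + 5n + 7)] · 8·2/6, which tends to 8/3 as n → ∞.
Convergence for |t| · 8/3 < 1, i.e. |t| < 3/8. So R = 3/8.

R = 3/8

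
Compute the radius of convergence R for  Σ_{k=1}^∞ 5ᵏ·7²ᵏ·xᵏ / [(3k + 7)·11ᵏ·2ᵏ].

R = 22/245

The ratio of consecutive coefficients is [(3k + 7)/(3(k+1) + 7)] · 5·49/(11·2) → 245/22.
The series converges when 245/22 · |x| < 1, giving R = 22/245.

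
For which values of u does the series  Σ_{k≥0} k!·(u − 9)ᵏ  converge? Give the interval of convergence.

By the ratio test, |a_{k+1}/a_k| = (k+1) → ∞.
The terms grow without bound for any (u − 9) ≠ 0, so R = 0 (convergence only at u = 9).

{9}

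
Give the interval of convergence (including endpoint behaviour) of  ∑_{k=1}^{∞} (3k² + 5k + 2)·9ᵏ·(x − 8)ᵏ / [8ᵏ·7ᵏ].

(16/9, 128/9)

The ratio of consecutive coefficients is [(3(k+1)² + 5(k+1) + 2)/(3k² + 5k + 2)] · 9/(8·7) → 9/56.
Convergence for |x − 8| · 9/56 < 1, i.e. |x − 8| < 56/9. So R = 56/9.
Check x = 128/9: the terms have absolute value of order k², which does not tend to 0, so the series diverges by the divergence test.
Check x = 16/9: the terms do not tend to 0, so the series diverges.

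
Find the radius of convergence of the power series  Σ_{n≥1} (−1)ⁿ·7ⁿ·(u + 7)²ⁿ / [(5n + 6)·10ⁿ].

R = √70/7

Apply the ratio test: |a_{n+1}| / |a_n| = [(5n + 6)/(5(n+1) + 6)] · 7/10, which tends to 7/10 as n → ∞.
Writing y = (u + 7)², the series in y has radius 10/7, so |u + 7| < √(10/7) and R = √70/7.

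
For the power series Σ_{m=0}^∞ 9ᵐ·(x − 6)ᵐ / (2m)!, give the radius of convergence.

By the ratio test, |a_{m+1}/a_m| = 9 · 1/[(2m+1)·(2m+2)] → 0.
The ratio tends to 0 regardless of x, hence R = ∞.

R = ∞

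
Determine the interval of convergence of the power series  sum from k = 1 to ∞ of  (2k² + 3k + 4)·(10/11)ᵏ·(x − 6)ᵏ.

(49/10, 71/10)

By the ratio test, |a_{k+1}/a_k| = [(2(k+1)² + 3(k+1) + 4)/(2k² + 3k + 4)] · 10/11 → 10/11.
Hence the series converges for |x − 6| < 1/(10/11) = 11/10, so the radius of convergence is 11/10.
Endpoint x = 71/10: the terms have absolute value of order k², which does not tend to 0, so the series diverges by the divergence test.
At x = 49/10: the terms do not tend to 0, so the series diverges.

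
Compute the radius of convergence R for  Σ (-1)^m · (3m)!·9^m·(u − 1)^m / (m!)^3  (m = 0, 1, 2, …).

By the ratio test, |a_{m+1}/a_m| = (3m+1)·(3m+2)·(3m+3)/(m+1)³ · 9 → 243.
Thus R = 1/(243) = 1/243.

R = 1/243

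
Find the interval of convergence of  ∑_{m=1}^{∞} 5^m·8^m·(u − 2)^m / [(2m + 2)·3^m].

[77/40, 83/40)

Apply the ratio test: |a_{m+1}| / |a_m| = [(2m + 2)/(2(m+1) + 2)] · 5·8/3, which tends to 40/3 as m → ∞.
Convergence for |u − 2| · 40/3 < 1, i.e. |u − 2| < 3/40. So R = 3/40.
When u = 83/40, the terms are asymptotic to a nonzero constant times 1/m, so the series diverges by limit comparison with Σ 1/m.
At u = 77/40: the terms alternate in sign and decrease monotonically to 0 in absolute value (size ~ c/m), so the alternating series test gives convergence.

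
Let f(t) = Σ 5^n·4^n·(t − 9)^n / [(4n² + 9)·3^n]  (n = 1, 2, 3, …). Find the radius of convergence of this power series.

R = 3/20

By the ratio test, |a_{n+1}/a_n| = [(4n² + 9)/(4(n+1)² + 9)] · 5·4/3 → 20/3.
The series converges when 20/3 · |t − 9| < 1, giving R = 3/20.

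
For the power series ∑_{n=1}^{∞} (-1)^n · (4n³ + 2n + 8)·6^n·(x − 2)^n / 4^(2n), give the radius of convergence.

The ratio of consecutive coefficients is [(4(n+1)³ + 2(n+1) + 8)/(4n³ + 2n + 8)] · 6/16 → 3/8.
The series converges when 3/8 · |x − 2| < 1, giving R = 8/3.

R = 8/3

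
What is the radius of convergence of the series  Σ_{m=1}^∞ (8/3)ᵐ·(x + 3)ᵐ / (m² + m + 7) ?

R = 3/8

Apply the ratio test: |a_{m+1}| / |a_m| = [(m² + m + 7)/((m+1)² + (m+1) + 7)] · 8/3, which tends to 8/3 as m → ∞.
Thus R = 1/(8/3) = 3/8.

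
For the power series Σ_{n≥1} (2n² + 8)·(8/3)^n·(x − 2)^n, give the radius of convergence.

Ratio test: |a_{n+1}/a_n| = [(2(n+1)² + 8)/(2n² + 8)] · 8/3 → 8/3 as n → ∞.
Convergence for |x − 2| · 8/3 < 1, i.e. |x − 2| < 3/8. So R = 3/8.

R = 3/8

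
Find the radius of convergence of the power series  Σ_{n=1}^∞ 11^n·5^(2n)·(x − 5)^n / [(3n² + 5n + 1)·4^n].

R = 4/275

By the ratio test, |a_{n+1}/a_n| = [(3n² + 5n + 1)/(3(n+1)² + 5(n+1) + 1)] · 11·25/4 → 275/4.
Hence the series converges for |x − 5| < 1/(275/4) = 4/275, so the radius of convergence is 4/275.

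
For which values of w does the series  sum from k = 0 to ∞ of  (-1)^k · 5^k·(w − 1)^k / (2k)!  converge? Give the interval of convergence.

(−∞, ∞)

By the ratio test, |a_{k+1}/a_k| = 5 · 1/[(2k+1)·(2k+2)] → 0.
The ratio tends to 0 regardless of w, hence R = ∞.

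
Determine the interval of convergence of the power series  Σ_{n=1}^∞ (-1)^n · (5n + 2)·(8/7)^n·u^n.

Ratio test: |a_{n+1}/a_n| = [(5(n+1) + 2)/(5n + 2)] · 8/7 → 8/7 as n → ∞.
Thus R = 1/(8/7) = 7/8.
Endpoint u = 7/8: the n-th term does not approach 0; divergence by the term test.
When u = -7/8, the terms do not tend to 0, so the series diverges.

(-7/8, 7/8)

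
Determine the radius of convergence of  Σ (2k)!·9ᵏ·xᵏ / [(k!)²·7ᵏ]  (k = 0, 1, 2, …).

R = 7/36

The ratio of consecutive coefficients is (2k+1)·(2k+2)/(k+1)² · 9/7 → 36/7.
Thus R = 1/(36/7) = 7/36.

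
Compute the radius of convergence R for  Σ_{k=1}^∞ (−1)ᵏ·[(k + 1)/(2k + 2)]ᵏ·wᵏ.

Applying the root test, |a_k|^(1/k) = (k + 1)/(2k + 2) → 1/2.
The series converges when 1/2 · |w| < 1, giving R = 2.

R = 2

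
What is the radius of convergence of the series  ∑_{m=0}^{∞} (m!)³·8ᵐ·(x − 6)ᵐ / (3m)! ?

The ratio of consecutive coefficients is (m+1)³/[(3m+1)·(3m+2)·(3m+3)] · 8 → 8/27.
The series converges when 8/27 · |x − 6| < 1, giving R = 27/8.

R = 27/8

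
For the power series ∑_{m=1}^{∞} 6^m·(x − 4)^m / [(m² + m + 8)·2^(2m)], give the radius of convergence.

R = 2/3

Ratio test: |a_{m+1}/a_m| = [(m² + m + 8)/((m+1)² + (m+1) + 8)] · 6/4 → 3/2 as m → ∞.
Hence the series converges for |x − 4| < 1/(3/2) = 2/3, so the radius of convergence is 2/3.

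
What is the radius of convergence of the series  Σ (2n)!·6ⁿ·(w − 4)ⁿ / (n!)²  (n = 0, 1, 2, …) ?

R = 1/24

By the ratio test, |a_{n+1}/a_n| = (2n+1)·(2n+2)/(n+1)² · 6 → 24.
Convergence for |w − 4| · 24 < 1, i.e. |w − 4| < 1/24. So R = 1/24.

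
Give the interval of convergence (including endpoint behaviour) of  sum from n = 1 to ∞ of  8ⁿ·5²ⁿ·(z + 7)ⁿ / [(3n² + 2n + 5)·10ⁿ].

By the ratio test, |a_{n+1}/a_n| = [(3n² + 2n + 5)/(3(n+1)² + 2(n+1) + 5)] · 8·25/10 → 20.
Hence the series converges for |z + 7| < 1/(20) = 1/20, so the radius of convergence is 1/20.
Check z = -139/20: absolute convergence follows by limit comparison with Σ 1/n².
Endpoint z = -141/20: the terms are on the order of 1/n², so the series converges absolutely by comparison with the p-series (p = 2 > 1).

[-141/20, -139/20]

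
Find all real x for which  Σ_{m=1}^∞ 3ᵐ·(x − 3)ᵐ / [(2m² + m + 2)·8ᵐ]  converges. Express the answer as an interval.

The ratio of consecutive coefficients is [(2m² + m + 2)/(2(m+1)² + (m+1) + 2)] · 3/8 → 3/8.
Thus R = 1/(3/8) = 8/3.
Check x = 17/3: the series is dominated by a constant times Σ 1/m², which converges (p = 2 > 1).
At x = 1/3: absolute convergence follows by limit comparison with Σ 1/m².

[1/3, 17/3]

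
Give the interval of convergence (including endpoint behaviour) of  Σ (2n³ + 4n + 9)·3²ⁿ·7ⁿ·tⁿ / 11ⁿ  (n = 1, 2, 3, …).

(-11/63, 11/63)

Ratio test: |a_{n+1}/a_n| = [(2(n+1)³ + 4(n+1) + 9)/(2n³ + 4n + 9)] · 9·7/11 → 63/11 as n → ∞.
Convergence for |t| · 63/11 < 1, i.e. |t| < 11/63. So R = 11/63.
Check t = 11/63: the n-th term does not approach 0; divergence by the term test.
At t = -11/63: the terms have absolute value of order n³, which does not tend to 0, so the series diverges by the divergence test.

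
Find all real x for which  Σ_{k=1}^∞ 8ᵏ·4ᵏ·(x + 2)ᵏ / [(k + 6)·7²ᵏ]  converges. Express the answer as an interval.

The ratio of consecutive coefficients is [(k + 6)/((k+1) + 6)] · 8·4/49 → 32/49.
Convergence for |x + 2| · 32/49 < 1, i.e. |x + 2| < 49/32. So R = 49/32.
At x = -15/32: comparison with the harmonic series Σ 1/k shows the series diverges.
When x = -113/32, convergence follows from the alternating series test (terms decrease monotonically to 0).

[-113/32, -15/32)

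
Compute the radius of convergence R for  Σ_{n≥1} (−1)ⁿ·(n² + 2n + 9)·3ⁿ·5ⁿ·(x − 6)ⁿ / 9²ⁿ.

R = 27/5

Apply the ratio test: |a_{n+1}| / |a_n| = [((n+1)² + 2(n+1) + 9)/(n² + 2n + 9)] · 3·5/81, which tends to 5/27 as n → ∞.
Convergence for |x − 6| · 5/27 < 1, i.e. |x − 6| < 27/5. So R = 27/5.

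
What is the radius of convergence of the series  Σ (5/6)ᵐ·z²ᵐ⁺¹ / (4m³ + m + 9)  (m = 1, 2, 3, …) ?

The ratio of consecutive coefficients is [(4m³ + m + 9)/(4(m+1)³ + (m+1) + 9)] · 5/6 → 5/6.
Writing y = z², the series in y has radius 6/5, so |z| < √(6/5) and R = √30/5.

R = √30/5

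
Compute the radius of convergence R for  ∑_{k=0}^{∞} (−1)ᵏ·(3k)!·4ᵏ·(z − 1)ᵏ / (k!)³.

By the ratio test, |a_{k+1}/a_k| = (3k+1)·(3k+2)·(3k+3)/(k+1)³ · 4 → 108.
Convergence for |z − 1| · 108 < 1, i.e. |z − 1| < 1/108. So R = 1/108.

R = 1/108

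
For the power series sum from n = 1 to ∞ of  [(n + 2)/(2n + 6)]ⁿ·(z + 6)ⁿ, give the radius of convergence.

R = 2

Root test: |a_n|^(1/n) = (n + 2)/(2n + 6) → 1/2.
Convergence for |z + 6| · 1/2 < 1, i.e. |z + 6| < 2. So R = 2.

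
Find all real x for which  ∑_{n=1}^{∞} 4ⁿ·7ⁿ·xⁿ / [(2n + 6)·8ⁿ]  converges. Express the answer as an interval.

Ratio test: |a_{n+1}/a_n| = [(2n + 6)/(2(n+1) + 6)] · 4·7/8 → 7/2 as n → ∞.
Hence the series converges for |x| < 1/(7/2) = 2/7, so the radius of convergence is 2/7.
At x = 2/7: comparison with the harmonic series Σ 1/n shows the series diverges.
Endpoint x = -2/7: convergence follows from the alternating series test (terms decrease monotonically to 0).

[-2/7, 2/7)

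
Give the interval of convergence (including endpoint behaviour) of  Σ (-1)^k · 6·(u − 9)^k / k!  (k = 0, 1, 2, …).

The ratio of consecutive coefficients is 6/6 · 1/(k+1) → 0.
The limit is 0, so the series converges for all u; R = ∞.

(−∞, ∞)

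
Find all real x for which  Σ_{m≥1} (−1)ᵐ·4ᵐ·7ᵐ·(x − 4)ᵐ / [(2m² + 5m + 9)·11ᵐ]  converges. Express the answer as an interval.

[101/28, 123/28]

The ratio of consecutive coefficients is [(2m² + 5m + 9)/(2(m+1)² + 5(m+1) + 9)] · 4·7/11 → 28/11.
Hence the series converges for |x − 4| < 1/(28/11) = 11/28, so the radius of convergence is 11/28.
When x = 123/28, the series is dominated by a constant times Σ 1/m², which converges (p = 2 > 1).
When x = 101/28, the series is dominated by a constant times Σ 1/m², which converges (p = 2 > 1).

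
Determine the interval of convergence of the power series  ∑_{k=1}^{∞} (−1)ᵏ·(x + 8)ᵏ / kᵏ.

(−∞, ∞)

Root test: |a_k|^(1/k) = 1/k → 0.
The limit is 0 for every x, so R = ∞.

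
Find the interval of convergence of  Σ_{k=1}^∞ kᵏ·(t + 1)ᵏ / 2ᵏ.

Root test: |a_k|^(1/k) = k/2 → ∞.
Since the k-th root of |a_k| is unbounded, the series converges only at t = -1; R = 0.

{-1}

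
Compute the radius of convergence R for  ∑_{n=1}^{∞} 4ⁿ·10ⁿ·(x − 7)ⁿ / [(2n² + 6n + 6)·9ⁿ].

Ratio test: |a_{n+1}/a_n| = [(2n² + 6n + 6)/(2(n+1)² + 6(n+1) + 6)] · 4·10/9 → 40/9 as n → ∞.
Hence the series converges for |x − 7| < 1/(40/9) = 9/40, so the radius of convergence is 9/40.

R = 9/40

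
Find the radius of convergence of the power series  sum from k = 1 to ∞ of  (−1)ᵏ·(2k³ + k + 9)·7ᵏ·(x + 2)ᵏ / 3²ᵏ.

The ratio of consecutive coefficients is [(2(k+1)³ + (k+1) + 9)/(2k³ + k + 9)] · 7/9 → 7/9.
Convergence for |x + 2| · 7/9 < 1, i.e. |x + 2| < 9/7. So R = 9/7.

R = 9/7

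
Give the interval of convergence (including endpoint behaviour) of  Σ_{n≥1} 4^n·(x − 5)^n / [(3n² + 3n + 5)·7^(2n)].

Ratio test: |a_{n+1}/a_n| = [(3n² + 3n + 5)/(3(n+1)² + 3(n+1) + 5)] · 4/49 → 4/49 as n → ∞.
The series converges when 4/49 · |x − 5| < 1, giving R = 49/4.
Check x = 69/4: the terms are on the order of 1/n², so the series converges absolutely by comparison with the p-series (p = 2 > 1).
At x = -29/4: the terms are on the order of 1/n², so the series converges absolutely by comparison with the p-series (p = 2 > 1).

[-29/4, 69/4]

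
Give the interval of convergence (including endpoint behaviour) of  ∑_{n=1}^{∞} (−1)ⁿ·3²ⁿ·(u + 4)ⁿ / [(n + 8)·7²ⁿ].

Ratio test: |a_{n+1}/a_n| = [(n + 8)/((n+1) + 8)] · 9/49 → 9/49 as n → ∞.
The series converges when 9/49 · |u + 4| < 1, giving R = 49/9.
Check u = 13/9: the terms alternate in sign and decrease monotonically to 0 in absolute value (size ~ c/n), so the alternating series test gives convergence.
At u = -85/9: the terms are asymptotic to a nonzero constant times 1/n, so the series diverges by limit comparison with Σ 1/n.

(-85/9, 13/9]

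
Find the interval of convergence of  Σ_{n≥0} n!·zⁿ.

{0}

Apply the ratio test: |a_{n+1}| / |a_n| = (n+1), which tends to ∞ as n → ∞.
The ratio grows without bound, so the series diverges whenever z ≠ 0; it converges only at z = 0. R = 0.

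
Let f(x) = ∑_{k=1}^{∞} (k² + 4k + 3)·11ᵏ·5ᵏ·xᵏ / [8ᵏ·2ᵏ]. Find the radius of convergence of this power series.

R = 16/55

Ratio test: |a_{k+1}/a_k| = [((k+1)² + 4(k+1) + 3)/(k² + 4k + 3)] · 11·5/(8·2) → 55/16 as k → ∞.
Hence the series converges for |x| < 1/(55/16) = 16/55, so the radius of convergence is 16/55.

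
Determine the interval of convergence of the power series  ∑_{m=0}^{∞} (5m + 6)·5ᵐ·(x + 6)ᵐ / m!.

The ratio of consecutive coefficients is (5(m+1) + 6)/(5m + 6) · 5 · 1/(m+1) → 0.
Since the limit is 0 < 1 for every x, the series converges on all of ℝ and R = ∞.

(−∞, ∞)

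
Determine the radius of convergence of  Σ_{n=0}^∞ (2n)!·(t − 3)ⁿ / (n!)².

Apply the ratio test: |a_{n+1}| / |a_n| = (2n+1)·(2n+2)/(n+1)², which tends to 4 as n → ∞.
Convergence for |t − 3| · 4 < 1, i.e. |t − 3| < 1/4. So R = 1/4.

R = 1/4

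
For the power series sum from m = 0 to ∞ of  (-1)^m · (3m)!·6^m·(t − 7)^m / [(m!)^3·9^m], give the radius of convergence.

R = 1/18

Ratio test: |a_{m+1}/a_m| = (3m+1)·(3m+2)·(3m+3)/(m+1)³ · 6/9 → 18 as m → ∞.
The series converges when 18 · |t − 7| < 1, giving R = 1/18.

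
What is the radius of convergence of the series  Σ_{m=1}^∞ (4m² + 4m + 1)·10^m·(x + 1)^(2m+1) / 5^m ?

R = √2/2

Apply the ratio test: |a_{m+1}| / |a_m| = [(4(m+1)² + 4(m+1) + 1)/(4m² + 4m + 1)] · 10/5, which tends to 2 as m → ∞.
Since the exponent of (x + 1) increases by 2 each term, convergence requires |x + 1|² < 1/2, hence R = √2/2.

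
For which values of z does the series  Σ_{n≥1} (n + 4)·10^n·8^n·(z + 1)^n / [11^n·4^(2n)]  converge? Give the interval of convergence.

(-16/5, 6/5)

Apply the ratio test: |a_{n+1}| / |a_n| = [((n+1) + 4)/(n + 4)] · 10·8/(11·16), which tends to 5/11 as n → ∞.
Hence the series converges for |z + 1| < 1/(5/11) = 11/5, so the radius of convergence is 11/5.
Check z = 6/5: the n-th term does not approach 0; divergence by the term test.
When z = -16/5, the n-th term does not approach 0; divergence by the term test.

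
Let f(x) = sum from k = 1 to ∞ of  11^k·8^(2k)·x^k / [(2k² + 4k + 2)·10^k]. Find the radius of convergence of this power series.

The ratio of consecutive coefficients is [(2k² + 4k + 2)/(2(k+1)² + 4(k+1) + 2)] · 11·64/10 → 352/5.
Hence the series converges for |x| < 1/(352/5) = 5/352, so the radius of convergence is 5/352.

R = 5/352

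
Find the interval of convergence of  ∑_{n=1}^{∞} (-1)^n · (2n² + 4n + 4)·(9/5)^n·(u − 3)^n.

(22/9, 32/9)

Apply the ratio test: |a_{n+1}| / |a_n| = [(2(n+1)² + 4(n+1) + 4)/(2n² + 4n + 4)] · 9/5, which tends to 9/5 as n → ∞.
Convergence for |u − 3| · 9/5 < 1, i.e. |u − 3| < 5/9. So R = 5/9.
At u = 32/9: the n-th term does not approach 0; divergence by the term test.
Endpoint u = 22/9: the n-th term does not approach 0; divergence by the term test.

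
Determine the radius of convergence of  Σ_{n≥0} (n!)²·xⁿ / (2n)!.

R = 4

By the ratio test, |a_{n+1}/a_n| = (n+1)²/[(2n+1)·(2n+2)] → 1/4.
The series converges when 1/4 · |x| < 1, giving R = 4.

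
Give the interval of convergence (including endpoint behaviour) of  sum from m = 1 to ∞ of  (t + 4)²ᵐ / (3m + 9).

Ratio test: |a_{m+1}/a_m| = (3m + 9)/(3(m+1) + 9) → 1 as m → ∞.
Writing y = (t + 4)², the series in y has radius 1, so |t + 4| < √(1) = 1 and R = 1.
At t = -3: the terms behave like c/m; limit comparison with the harmonic series gives divergence.
Endpoint t = -5: the terms behave like c/m; limit comparison with the harmonic series gives divergence.

(-5, -3)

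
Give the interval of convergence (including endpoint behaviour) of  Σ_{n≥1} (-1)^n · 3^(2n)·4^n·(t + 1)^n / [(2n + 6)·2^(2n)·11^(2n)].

By the ratio test, |a_{n+1}/a_n| = [(2n + 6)/(2(n+1) + 6)] · 9·4/(4·121) → 9/121.
Hence the series converges for |t + 1| < 1/(9/121) = 121/9, so the radius of convergence is 121/9.
When t = 112/9, convergence follows from the alternating series test (terms decrease monotonically to 0).
Check t = -130/9: the terms behave like c/n; limit comparison with the harmonic series gives divergence.

(-130/9, 112/9]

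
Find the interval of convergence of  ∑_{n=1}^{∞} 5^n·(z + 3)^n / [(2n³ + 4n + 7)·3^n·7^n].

[-36/5, 6/5]

Apply the ratio test: |a_{n+1}| / |a_n| = [(2n³ + 4n + 7)/(2(n+1)³ + 4(n+1) + 7)] · 5/(3·7), which tends to 5/21 as n → ∞.
Thus R = 1/(5/21) = 21/5.
At z = 6/5: the series is dominated by a constant times Σ 1/n³, which converges (p = 3 > 1).
At z = -36/5: the terms are on the order of 1/n³, so the series converges absolutely by comparison with the p-series (p = 3 > 1).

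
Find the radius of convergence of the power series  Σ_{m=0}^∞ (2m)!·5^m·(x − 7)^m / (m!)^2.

R = 1/20

Apply the ratio test: |a_{m+1}| / |a_m| = (2m+1)·(2m+2)/(m+1)² · 5, which tends to 20 as m → ∞.
Convergence for |x − 7| · 20 < 1, i.e. |x − 7| < 1/20. So R = 1/20.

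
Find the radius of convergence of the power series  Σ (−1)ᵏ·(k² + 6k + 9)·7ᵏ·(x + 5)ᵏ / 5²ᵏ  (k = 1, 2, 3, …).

R = 25/7

By the ratio test, |a_{k+1}/a_k| = [((k+1)² + 6(k+1) + 9)/(k² + 6k + 9)] · 7/25 → 7/25.
The series converges when 7/25 · |x + 5| < 1, giving R = 25/7.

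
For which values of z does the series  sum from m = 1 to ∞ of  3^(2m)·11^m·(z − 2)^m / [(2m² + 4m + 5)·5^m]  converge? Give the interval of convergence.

By the ratio test, |a_{m+1}/a_m| = [(2m² + 4m + 5)/(2(m+1)² + 4(m+1) + 5)] · 9·11/5 → 99/5.
Hence the series converges for |z − 2| < 1/(99/5) = 5/99, so the radius of convergence is 5/99.
Endpoint z = 203/99: the terms are on the order of 1/m², so the series converges absolutely by comparison with the p-series (p = 2 > 1).
Check z = 193/99: the terms are on the order of 1/m², so the series converges absolutely by comparison with the p-series (p = 2 > 1).

[193/99, 203/99]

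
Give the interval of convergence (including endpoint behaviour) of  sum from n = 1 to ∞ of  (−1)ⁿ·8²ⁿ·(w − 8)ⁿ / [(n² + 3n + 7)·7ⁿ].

By the ratio test, |a_{n+1}/a_n| = [(n² + 3n + 7)/((n+1)² + 3(n+1) + 7)] · 64/7 → 64/7.
Hence the series converges for |w − 8| < 1/(64/7) = 7/64, so the radius of convergence is 7/64.
At w = 519/64: the series is dominated by a constant times Σ 1/n², which converges (p = 2 > 1).
Check w = 505/64: absolute convergence follows by limit comparison with Σ 1/n².

[505/64, 519/64]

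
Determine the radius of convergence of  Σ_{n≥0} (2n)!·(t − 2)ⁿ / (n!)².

The ratio of consecutive coefficients is (2n+1)·(2n+2)/(n+1)² → 4.
Convergence for |t − 2| · 4 < 1, i.e. |t − 2| < 1/4. So R = 1/4.

R = 1/4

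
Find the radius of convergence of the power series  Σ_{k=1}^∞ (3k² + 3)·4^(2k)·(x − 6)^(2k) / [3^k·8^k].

Apply the ratio test: |a_{k+1}| / |a_k| = [(3(k+1)² + 3)/(3k² + 3)] · 16/(3·8), which tends to 2/3 as k → ∞.
Since the exponent of (x − 6) increases by 2 each term, convergence requires |x − 6|² < 3/2, hence R = √6/2.

R = √6/2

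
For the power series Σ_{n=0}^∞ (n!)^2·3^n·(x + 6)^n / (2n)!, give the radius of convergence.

R = 4/3

The ratio of consecutive coefficients is (n+1)²/[(2n+1)·(2n+2)] · 3 → 3/4.
The series converges when 3/4 · |x + 6| < 1, giving R = 4/3.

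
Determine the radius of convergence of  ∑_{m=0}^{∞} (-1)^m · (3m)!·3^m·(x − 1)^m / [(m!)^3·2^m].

R = 2/81

By the ratio test, |a_{m+1}/a_m| = (3m+1)·(3m+2)·(3m+3)/(m+1)³ · 3/2 → 81/2.
Convergence for |x − 1| · 81/2 < 1, i.e. |x − 1| < 2/81. So R = 2/81.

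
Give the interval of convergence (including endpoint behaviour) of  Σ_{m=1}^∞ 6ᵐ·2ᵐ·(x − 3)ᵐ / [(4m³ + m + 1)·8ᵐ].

The ratio of consecutive coefficients is [(4m³ + m + 1)/(4(m+1)³ + (m+1) + 1)] · 6·2/8 → 3/2.
The series converges when 3/2 · |x − 3| < 1, giving R = 2/3.
At x = 11/3: the terms are on the order of 1/m³, so the series converges absolutely by comparison with the p-series (p = 3 > 1).
Endpoint x = 7/3: the terms are on the order of 1/m³, so the series converges absolutely by comparison with the p-series (p = 3 > 1).

[7/3, 11/3]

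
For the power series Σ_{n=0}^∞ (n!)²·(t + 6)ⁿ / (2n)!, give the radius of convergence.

Ratio test: |a_{n+1}/a_n| = (n+1)²/[(2n+1)·(2n+2)] → 1/4 as n → ∞.
Hence the series converges for |t + 6| < 1/(1/4) = 4, so the radius of convergence is 4.

R = 4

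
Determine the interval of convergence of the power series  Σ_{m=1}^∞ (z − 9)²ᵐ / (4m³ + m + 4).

Ratio test: |a_{m+1}/a_m| = (4m³ + m + 4)/(4(m+1)³ + (m+1) + 4) → 1 as m → ∞.
Successive powers of (z − 9) differ by 2, so the series converges when |z − 9|² · 1 < 1, i.e. |z − 9| < √(1) = 1. So R = 1.
Endpoint z = 10: the terms are on the order of 1/m³, so the series converges absolutely by comparison with the p-series (p = 3 > 1).
Endpoint z = 8: the terms are on the order of 1/m³, so the series converges absolutely by comparison with the p-series (p = 3 > 1).

[8, 10]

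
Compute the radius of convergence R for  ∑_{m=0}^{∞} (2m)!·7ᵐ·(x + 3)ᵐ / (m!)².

R = 1/28

By the ratio test, |a_{m+1}/a_m| = (2m+1)·(2m+2)/(m+1)² · 7 → 28.
The series converges when 28 · |x + 3| < 1, giving R = 1/28.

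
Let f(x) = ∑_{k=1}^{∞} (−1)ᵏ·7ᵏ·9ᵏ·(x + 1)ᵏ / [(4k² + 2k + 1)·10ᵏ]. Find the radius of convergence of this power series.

R = 10/63

By the ratio test, |a_{k+1}/a_k| = [(4k² + 2k + 1)/(4(k+1)² + 2(k+1) + 1)] · 7·9/10 → 63/10.
The series converges when 63/10 · |x + 1| < 1, giving R = 10/63.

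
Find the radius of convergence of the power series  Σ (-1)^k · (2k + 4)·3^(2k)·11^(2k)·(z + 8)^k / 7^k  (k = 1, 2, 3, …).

Ratio test: |a_{k+1}/a_k| = [(2(k+1) + 4)/(2k + 4)] · 9·121/7 → 1089/7 as k → ∞.
Convergence for |z + 8| · 1089/7 < 1, i.e. |z + 8| < 7/1089. So R = 7/1089.

R = 7/1089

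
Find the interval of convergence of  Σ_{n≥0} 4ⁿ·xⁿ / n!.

(−∞, ∞)

By the ratio test, |a_{n+1}/a_n| = 4 · 1/(n+1) → 0.
The limit is 0, so the series converges for all x; R = ∞.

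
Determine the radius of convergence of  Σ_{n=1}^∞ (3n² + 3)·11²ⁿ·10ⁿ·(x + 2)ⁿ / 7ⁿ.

R = 7/1210

Ratio test: |a_{n+1}/a_n| = [(3(n+1)² + 3)/(3n² + 3)] · 121·10/7 → 1210/7 as n → ∞.
Convergence for |x + 2| · 1210/7 < 1, i.e. |x + 2| < 7/1210. So R = 7/1210.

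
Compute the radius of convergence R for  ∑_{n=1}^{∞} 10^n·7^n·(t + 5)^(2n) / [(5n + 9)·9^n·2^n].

R = 3√35/35

The ratio of consecutive coefficients is [(5n + 9)/(5(n+1) + 9)] · 10·7/(9·2) → 35/9.
Since the exponent of (t + 5) increases by 2 each term, convergence requires |t + 5|² < 9/35, hence R = 3√35/35.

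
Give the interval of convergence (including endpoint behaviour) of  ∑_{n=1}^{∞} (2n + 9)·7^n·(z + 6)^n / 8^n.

(-50/7, -34/7)

Ratio test: |a_{n+1}/a_n| = [(2(n+1) + 9)/(2n + 9)] · 7/8 → 7/8 as n → ∞.
The series converges when 7/8 · |z + 6| < 1, giving R = 8/7.
At z = -34/7: the n-th term does not approach 0; divergence by the term test.
Check z = -50/7: the terms have absolute value of order n, which does not tend to 0, so the series diverges by the divergence test.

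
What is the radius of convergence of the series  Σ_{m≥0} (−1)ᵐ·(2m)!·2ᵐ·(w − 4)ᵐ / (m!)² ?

R = 1/8

By the ratio test, |a_{m+1}/a_m| = (2m+1)·(2m+2)/(m+1)² · 2 → 8.
The series converges when 8 · |w − 4| < 1, giving R = 1/8.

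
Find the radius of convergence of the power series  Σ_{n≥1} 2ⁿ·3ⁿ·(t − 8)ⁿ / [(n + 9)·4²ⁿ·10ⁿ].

R = 80/3

The ratio of consecutive coefficients is [(n + 9)/((n+1) + 9)] · 2·3/(16·10) → 3/80.
The series converges when 3/80 · |t − 8| < 1, giving R = 80/3.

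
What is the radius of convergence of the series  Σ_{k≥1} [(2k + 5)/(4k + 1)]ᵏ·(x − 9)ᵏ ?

By the Cauchy root test, |a_k|^(1/k) = (2k + 5)/(4k + 1) → 1/2.
Thus R = 1/(1/2) = 2.

R = 2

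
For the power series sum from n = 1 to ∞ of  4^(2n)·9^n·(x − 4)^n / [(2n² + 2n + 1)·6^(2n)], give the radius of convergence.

R = 1/4

By the ratio test, |a_{n+1}/a_n| = [(2n² + 2n + 1)/(2(n+1)² + 2(n+1) + 1)] · 16·9/36 → 4.
Hence the series converges for |x − 4| < 1/(4) = 1/4, so the radius of convergence is 1/4.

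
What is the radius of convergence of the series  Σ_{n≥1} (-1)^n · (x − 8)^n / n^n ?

R = ∞

By the Cauchy root test, |a_n|^(1/n) = 1/n → 0.
The limit is 0 for every x, so R = ∞.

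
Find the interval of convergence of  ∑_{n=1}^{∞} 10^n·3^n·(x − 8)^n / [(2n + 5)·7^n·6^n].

By the ratio test, |a_{n+1}/a_n| = [(2n + 5)/(2(n+1) + 5)] · 10·3/(7·6) → 5/7.
The series converges when 5/7 · |x − 8| < 1, giving R = 7/5.
Endpoint x = 47/5: the terms are asymptotic to a nonzero constant times 1/n, so the series diverges by limit comparison with Σ 1/n.
When x = 33/5, convergence follows from the alternating series test (terms decrease monotonically to 0).

[33/5, 47/5)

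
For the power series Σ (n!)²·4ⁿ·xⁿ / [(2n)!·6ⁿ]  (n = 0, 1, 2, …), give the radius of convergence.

Ratio test: |a_{n+1}/a_n| = (n+1)²/[(2n+1)·(2n+2)] · 4/6 → 1/6 as n → ∞.
Thus R = 1/(1/6) = 6.

R = 6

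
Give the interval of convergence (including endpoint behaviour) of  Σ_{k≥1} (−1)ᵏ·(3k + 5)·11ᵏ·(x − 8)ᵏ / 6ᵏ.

(82/11, 94/11)

By the ratio test, |a_{k+1}/a_k| = [(3(k+1) + 5)/(3k + 5)] · 11/6 → 11/6.
Hence the series converges for |x − 8| < 1/(11/6) = 6/11, so the radius of convergence is 6/11.
When x = 94/11, the k-th term does not approach 0; divergence by the term test.
When x = 82/11, the terms do not tend to 0, so the series diverges.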